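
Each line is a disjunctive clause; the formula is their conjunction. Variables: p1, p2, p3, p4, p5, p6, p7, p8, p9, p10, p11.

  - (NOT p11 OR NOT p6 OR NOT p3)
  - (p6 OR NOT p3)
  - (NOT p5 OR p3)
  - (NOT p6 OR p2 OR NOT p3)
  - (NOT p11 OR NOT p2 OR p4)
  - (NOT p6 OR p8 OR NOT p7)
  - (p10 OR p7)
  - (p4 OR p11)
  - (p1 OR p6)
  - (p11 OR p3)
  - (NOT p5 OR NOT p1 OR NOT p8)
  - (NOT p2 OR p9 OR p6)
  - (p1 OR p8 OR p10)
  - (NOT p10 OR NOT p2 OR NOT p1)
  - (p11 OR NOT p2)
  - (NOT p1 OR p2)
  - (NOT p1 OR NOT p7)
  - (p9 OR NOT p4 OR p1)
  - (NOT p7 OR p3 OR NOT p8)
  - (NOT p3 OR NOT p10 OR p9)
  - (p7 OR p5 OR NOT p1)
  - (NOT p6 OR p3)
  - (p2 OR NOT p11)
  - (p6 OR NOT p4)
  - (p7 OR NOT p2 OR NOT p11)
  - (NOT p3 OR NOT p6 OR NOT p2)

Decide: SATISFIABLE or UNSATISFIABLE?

UNSATISFIABLE

p2 = True:
  propagation gives p11=True, p4=True, p6=True, p3=False; an empty clause results — contradiction.
p2 = False:
  propagation gives p1=False, p6=True, p3=False; an empty clause results — contradiction.
Every branch closes, so no satisfying assignment exists.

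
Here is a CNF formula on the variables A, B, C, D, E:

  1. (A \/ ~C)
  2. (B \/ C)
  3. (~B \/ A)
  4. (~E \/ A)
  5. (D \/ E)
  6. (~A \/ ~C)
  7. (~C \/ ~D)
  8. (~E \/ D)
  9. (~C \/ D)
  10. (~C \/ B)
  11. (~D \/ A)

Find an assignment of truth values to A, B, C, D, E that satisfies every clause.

A = True, B = True, C = False, D = True, E = False

Set A = True and propagate.
  then C is forced to False.
  then B is forced to True.
The remaining clauses are satisfied by D = True, E = False.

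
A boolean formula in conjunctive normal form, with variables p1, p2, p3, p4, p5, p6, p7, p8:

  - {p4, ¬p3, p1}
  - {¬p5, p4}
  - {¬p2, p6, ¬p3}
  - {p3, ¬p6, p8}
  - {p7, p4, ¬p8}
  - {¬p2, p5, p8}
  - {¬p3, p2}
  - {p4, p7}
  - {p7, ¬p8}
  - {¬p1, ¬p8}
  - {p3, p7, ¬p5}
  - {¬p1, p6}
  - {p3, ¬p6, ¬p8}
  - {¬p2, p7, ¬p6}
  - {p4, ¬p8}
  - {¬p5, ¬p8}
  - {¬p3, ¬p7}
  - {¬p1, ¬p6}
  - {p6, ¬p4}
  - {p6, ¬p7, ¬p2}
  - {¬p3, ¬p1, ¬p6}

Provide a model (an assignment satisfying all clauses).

p1=F, p2=F, p3=F, p4=F, p5=F, p6=F, p7=T, p8=F

Branch on p1: take p1 = False.
Try p2 = False.
  then p3 is forced to False.
For the remaining variables, p4 = False, p5 = False, p6 = False, p7 = True, p8 = False works.
Every clause has at least one true literal under this assignment.
Check each clause:
  1. {p4, p1, ¬p3} — ¬p3 is true.
  2. {p4, ¬p5} — ¬p5 is true.
  3. {p6, ¬p2, ¬p3} — ¬p3 is true.
  4. {p3, p8, ¬p6} — ¬p6 is true.
  5. {p4, p7, ¬p8} — ¬p8 is true.
  6. {p8, p5, ¬p2} — ¬p2 is true.
  7. {p2, ¬p3} — ¬p3 is true.
  8. {p4, p7} — p7 is true.
  9. {p7, ¬p8} — ¬p8 is true.
  10. {¬p1, ¬p8} — ¬p8 is true.
  11. {¬p5, p3, p7} — ¬p5 is true.
  12. {¬p1, p6} — ¬p1 is true.
  13. {¬p6, ¬p8, p3} — ¬p8 is true.
  14. {p7, ¬p6, ¬p2} — ¬p6 is true.
  15. {¬p8, p4} — ¬p8 is true.
  16. {¬p5, ¬p8} — ¬p8 is true.
  17. {¬p7, ¬p3} — ¬p3 is true.
  18. {¬p1, ¬p6} — ¬p6 is true.
  19. {p6, ¬p4} — ¬p4 is true.
  20. {¬p2, ¬p7, p6} — ¬p2 is true.
  21. {¬p1, ¬p3, ¬p6} — ¬p6 is true.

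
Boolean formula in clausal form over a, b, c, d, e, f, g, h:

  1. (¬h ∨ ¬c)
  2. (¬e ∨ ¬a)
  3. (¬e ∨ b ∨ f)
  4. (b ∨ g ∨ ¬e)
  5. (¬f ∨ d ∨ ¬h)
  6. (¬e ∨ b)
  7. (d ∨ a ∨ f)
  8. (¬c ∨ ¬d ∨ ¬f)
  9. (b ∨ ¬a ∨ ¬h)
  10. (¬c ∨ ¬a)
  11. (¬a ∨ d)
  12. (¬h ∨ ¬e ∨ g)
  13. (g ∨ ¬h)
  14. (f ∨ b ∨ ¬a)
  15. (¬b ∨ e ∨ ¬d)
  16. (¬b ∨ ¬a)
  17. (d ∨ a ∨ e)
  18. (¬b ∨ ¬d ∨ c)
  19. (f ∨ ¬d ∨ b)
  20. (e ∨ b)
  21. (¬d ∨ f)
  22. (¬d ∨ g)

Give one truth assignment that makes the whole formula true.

a=False  b=True  c=True  d=False  e=True  f=True  g=False  h=False

h occurs only negated in the remaining clauses — set h = False.
Try a = False.
The remaining clauses are satisfied by b = True, c = True, d = False, e = True, f = True, g = False.
Check each clause:
  1. (¬h ∨ ¬c) — ¬h is true.
  2. (¬e ∨ ¬a) — ¬a is true.
  3. (b ∨ f ∨ ¬e) — b is true.
  4. (¬e ∨ g ∨ b) — b is true.
  5. (¬f ∨ ¬h ∨ d) — ¬h is true.
  6. (¬e ∨ b) — b is true.
  7. (f ∨ a ∨ d) — f is true.
  8. (¬d ∨ ¬c ∨ ¬f) — ¬d is true.
  9. (¬h ∨ b ∨ ¬a) — ¬h is true.
  10. (¬c ∨ ¬a) — ¬a is true.
  11. (d ∨ ¬a) — ¬a is true.
  12. (¬e ∨ ¬h ∨ g) — ¬h is true.
  13. (¬h ∨ g) — ¬h is true.
  14. (b ∨ f ∨ ¬a) — b is true.
  15. (¬b ∨ e ∨ ¬d) — ¬d is true.
  16. (¬b ∨ ¬a) — ¬a is true.
  17. (e ∨ a ∨ d) — e is true.
  18. (¬d ∨ c ∨ ¬b) — c is true.
  19. (f ∨ b ∨ ¬d) — b is true.
  20. (e ∨ b) — b is true.
  21. (f ∨ ¬d) — ¬d is true.
  22. (¬d ∨ g) — ¬d is true.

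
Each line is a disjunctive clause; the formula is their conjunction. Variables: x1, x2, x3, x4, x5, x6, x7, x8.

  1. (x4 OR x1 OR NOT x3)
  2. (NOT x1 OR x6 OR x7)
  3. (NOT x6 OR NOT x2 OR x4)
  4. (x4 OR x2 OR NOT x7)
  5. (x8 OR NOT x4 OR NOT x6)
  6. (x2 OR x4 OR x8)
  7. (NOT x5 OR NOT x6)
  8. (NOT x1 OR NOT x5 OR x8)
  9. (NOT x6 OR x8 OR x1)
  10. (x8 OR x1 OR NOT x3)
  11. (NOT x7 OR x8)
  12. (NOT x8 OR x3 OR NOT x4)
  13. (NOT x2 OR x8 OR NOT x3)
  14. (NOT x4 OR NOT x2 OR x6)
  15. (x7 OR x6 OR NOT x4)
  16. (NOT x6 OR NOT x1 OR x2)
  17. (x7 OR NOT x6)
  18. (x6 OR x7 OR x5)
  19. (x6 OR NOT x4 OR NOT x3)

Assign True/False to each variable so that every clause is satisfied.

x1=0  x2=1  x3=0  x4=0  x5=1  x6=0  x7=0  x8=1

Check each clause:
  1. (x1 OR NOT x3 OR x4) — NOT x3 is true.
  2. (x6 OR NOT x1 OR x7) — NOT x1 is true.
  3. (NOT x6 OR x4 OR NOT x2) — NOT x6 is true.
  4. (x4 OR x2 OR NOT x7) — NOT x7 is true.
  5. (x8 OR NOT x6 OR NOT x4) — x8 is true.
  6. (x2 OR x8 OR x4) — x8 is true.
  7. (NOT x5 OR NOT x6) — NOT x6 is true.
  8. (x8 OR NOT x1 OR NOT x5) — x8 is true.
  9. (x8 OR x1 OR NOT x6) — x8 is true.
  10. (NOT x3 OR x1 OR x8) — x8 is true.
  11. (NOT x7 OR x8) — x8 is true.
  12. (x3 OR NOT x4 OR NOT x8) — NOT x4 is true.
  13. (NOT x3 OR NOT x2 OR x8) — x8 is true.
  14. (NOT x2 OR NOT x4 OR x6) — NOT x4 is true.
  15. (x6 OR NOT x4 OR x7) — NOT x4 is true.
  16. (NOT x6 OR x2 OR NOT x1) — NOT x6 is true.
  17. (x7 OR NOT x6) — NOT x6 is true.
  18. (x6 OR x7 OR x5) — x5 is true.
  19. (NOT x4 OR NOT x3 OR x6) — NOT x4 is true.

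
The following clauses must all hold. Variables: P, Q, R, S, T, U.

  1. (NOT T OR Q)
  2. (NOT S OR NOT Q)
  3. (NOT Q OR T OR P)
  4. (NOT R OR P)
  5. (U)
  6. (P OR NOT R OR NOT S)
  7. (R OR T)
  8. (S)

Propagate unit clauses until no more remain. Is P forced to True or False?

(U) is a unit clause: U = True.
(S) is a unit clause: S = True.
From (NOT S OR NOT Q) and S = True: Q = False.
In (Q OR NOT T), Q is now false; NOT T must hold, so T = False.
In (R OR T), T is now false; R must hold, so R = True.
In (NOT R OR P), NOT R is now false; P must hold, so P = True.

True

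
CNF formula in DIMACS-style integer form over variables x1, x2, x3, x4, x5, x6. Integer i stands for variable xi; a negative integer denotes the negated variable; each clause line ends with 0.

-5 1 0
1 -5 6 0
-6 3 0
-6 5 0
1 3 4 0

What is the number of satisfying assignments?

26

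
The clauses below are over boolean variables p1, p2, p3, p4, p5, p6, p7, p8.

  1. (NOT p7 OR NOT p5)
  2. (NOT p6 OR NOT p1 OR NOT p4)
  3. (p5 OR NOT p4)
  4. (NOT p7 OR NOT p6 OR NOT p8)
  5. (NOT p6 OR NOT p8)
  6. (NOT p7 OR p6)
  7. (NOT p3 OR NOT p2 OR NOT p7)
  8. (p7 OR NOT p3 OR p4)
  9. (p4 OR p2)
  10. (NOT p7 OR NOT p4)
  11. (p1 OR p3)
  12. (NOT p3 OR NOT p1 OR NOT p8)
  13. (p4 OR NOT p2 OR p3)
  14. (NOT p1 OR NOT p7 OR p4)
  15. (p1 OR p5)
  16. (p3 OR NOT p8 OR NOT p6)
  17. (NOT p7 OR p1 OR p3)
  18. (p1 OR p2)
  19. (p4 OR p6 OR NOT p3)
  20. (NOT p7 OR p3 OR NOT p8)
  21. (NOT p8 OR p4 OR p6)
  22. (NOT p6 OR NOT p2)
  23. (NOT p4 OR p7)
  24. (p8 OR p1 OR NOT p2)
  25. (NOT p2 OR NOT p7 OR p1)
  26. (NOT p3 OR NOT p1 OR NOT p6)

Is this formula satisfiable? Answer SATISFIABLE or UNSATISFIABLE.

p7 = True:
  propagation gives p5=False, p4=False, p6=True, p8=False; an empty clause results — contradiction.
p7 = False:
  propagation gives p4=False, p3=False, p2=True; an empty clause results — contradiction.
Every branch closes, so no satisfying assignment exists.

UNSATISFIABLE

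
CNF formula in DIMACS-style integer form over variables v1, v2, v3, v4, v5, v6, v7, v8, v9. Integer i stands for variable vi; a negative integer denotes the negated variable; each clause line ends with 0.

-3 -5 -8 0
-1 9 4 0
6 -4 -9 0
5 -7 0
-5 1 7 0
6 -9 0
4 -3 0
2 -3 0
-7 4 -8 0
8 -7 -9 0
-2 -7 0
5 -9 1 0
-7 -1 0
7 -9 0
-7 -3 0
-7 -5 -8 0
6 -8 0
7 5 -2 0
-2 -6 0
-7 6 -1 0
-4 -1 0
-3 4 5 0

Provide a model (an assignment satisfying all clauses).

v1=F, v2=F, v3=F, v4=F, v5=F, v6=F, v7=F, v8=F, v9=F

Pure literal: v3 appears only negated; assign v3 = False.
Try v1 = False.
Try v2 = False.
Branch on v4: take v4 = False.
For the remaining variables, v5 = False, v6 = False, v7 = False, v8 = False, v9 = False works.
Check each clause:
  1. (~v8 \/ ~v3 \/ ~v5) — ~v8 is true.
  2. (v4 \/ ~v1 \/ v9) — ~v1 is true.
  3. (~v4 \/ v6 \/ ~v9) — ~v4 is true.
  4. (v5 \/ ~v7) — ~v7 is true.
  5. (~v5 \/ v7 \/ v1) — ~v5 is true.
  6. (v6 \/ ~v9) — ~v9 is true.
  7. (v4 \/ ~v3) — ~v3 is true.
  8. (v2 \/ ~v3) — ~v3 is true.
  9. (~v7 \/ v4 \/ ~v8) — ~v8 is true.
  10. (~v9 \/ v8 \/ ~v7) — ~v7 is true.
  11. (~v2 \/ ~v7) — ~v7 is true.
  12. (v5 \/ ~v9 \/ v1) — ~v9 is true.
  13. (~v7 \/ ~v1) — ~v7 is true.
  14. (~v9 \/ v7) — ~v9 is true.
  15. (~v7 \/ ~v3) — ~v7 is true.
  16. (~v7 \/ ~v8 \/ ~v5) — ~v8 is true.
  17. (v6 \/ ~v8) — ~v8 is true.
  18. (v7 \/ ~v2 \/ v5) — ~v2 is true.
  19. (~v6 \/ ~v2) — ~v6 is true.
  20. (~v7 \/ v6 \/ ~v1) — ~v7 is true.
  21. (~v4 \/ ~v1) — ~v4 is true.
  22. (~v3 \/ v4 \/ v5) — ~v3 is true.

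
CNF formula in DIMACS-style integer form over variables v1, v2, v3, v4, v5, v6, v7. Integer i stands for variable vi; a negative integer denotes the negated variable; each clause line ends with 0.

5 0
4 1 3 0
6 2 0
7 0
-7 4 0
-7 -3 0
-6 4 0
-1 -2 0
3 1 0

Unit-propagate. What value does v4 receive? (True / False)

True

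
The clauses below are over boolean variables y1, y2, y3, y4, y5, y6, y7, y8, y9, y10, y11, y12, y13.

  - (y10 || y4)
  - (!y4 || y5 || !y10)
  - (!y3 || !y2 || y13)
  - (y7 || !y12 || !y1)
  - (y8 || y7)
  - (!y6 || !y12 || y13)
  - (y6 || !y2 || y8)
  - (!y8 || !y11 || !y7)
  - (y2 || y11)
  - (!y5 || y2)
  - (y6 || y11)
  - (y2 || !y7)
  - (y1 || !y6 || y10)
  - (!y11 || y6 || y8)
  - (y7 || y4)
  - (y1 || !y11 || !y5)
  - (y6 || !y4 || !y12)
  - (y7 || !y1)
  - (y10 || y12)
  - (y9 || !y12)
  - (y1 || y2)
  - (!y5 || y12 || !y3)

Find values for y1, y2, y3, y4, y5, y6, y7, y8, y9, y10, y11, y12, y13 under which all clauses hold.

y1 = T, y2 = T, y3 = F, y4 = F, y5 = F, y6 = T, y7 = T, y8 = F, y9 = T, y10 = T, y11 = T, y12 = F, y13 = F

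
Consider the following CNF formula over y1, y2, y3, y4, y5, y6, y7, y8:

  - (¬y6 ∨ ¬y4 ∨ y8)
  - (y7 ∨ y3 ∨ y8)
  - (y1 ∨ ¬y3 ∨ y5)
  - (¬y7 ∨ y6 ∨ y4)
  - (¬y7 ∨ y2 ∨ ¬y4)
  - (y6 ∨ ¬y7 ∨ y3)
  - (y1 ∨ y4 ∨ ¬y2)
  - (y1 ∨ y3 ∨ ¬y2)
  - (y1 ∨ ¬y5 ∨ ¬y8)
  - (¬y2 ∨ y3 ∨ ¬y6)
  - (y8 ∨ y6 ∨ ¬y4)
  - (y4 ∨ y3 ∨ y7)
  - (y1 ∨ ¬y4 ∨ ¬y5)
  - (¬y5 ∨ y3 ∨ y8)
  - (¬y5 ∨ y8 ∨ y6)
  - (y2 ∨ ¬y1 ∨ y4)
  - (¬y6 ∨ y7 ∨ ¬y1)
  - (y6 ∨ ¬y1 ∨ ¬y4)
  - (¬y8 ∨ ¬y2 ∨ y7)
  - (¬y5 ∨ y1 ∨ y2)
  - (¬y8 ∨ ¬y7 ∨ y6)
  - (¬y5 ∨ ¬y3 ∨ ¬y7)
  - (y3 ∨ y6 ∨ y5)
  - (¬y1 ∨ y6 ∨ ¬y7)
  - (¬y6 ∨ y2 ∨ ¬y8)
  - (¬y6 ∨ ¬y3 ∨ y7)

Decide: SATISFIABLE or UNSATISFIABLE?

SATISFIABLE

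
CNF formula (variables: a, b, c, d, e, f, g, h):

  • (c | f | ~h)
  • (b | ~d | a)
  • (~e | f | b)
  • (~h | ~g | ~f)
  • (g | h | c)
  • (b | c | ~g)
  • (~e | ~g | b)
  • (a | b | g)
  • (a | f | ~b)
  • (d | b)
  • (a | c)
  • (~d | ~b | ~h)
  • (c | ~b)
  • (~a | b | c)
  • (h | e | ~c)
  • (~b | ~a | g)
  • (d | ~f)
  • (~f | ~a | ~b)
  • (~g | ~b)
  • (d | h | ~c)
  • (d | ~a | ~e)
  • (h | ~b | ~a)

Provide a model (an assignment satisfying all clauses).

a=True, b=False, c=True, d=True, e=False, f=False, g=False, h=True

Check each clause:
  1. (f | ~h | c) — c is true.
  2. (~d | a | b) — a is true.
  3. (f | ~e | b) — ~e is true.
  4. (~h | ~f | ~g) — ~g is true.
  5. (c | g | h) — h is true.
  6. (~g | c | b) — ~g is true.
  7. (~g | ~e | b) — ~g is true.
  8. (a | b | g) — a is true.
  9. (a | f | ~b) — a is true.
  10. (b | d) — d is true.
  11. (a | c) — a is true.
  12. (~h | ~d | ~b) — ~b is true.
  13. (~b | c) — c is true.
  14. (c | b | ~a) — c is true.
  15. (~c | h | e) — h is true.
  16. (~b | g | ~a) — ~b is true.
  17. (~f | d) — ~f is true.
  18. (~a | ~f | ~b) — ~f is true.
  19. (~b | ~g) — ~g is true.
  20. (d | h | ~c) — h is true.
  21. (~e | ~a | d) — ~e is true.
  22. (~b | h | ~a) — h is true.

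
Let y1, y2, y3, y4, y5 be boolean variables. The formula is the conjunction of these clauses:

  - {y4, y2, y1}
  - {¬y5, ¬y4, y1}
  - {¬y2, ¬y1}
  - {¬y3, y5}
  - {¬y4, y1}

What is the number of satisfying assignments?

9

Split on y1, then y4.
  y1=T, y4=T: remaining (y2,y3,y5) ∈ {(F,F,F); (F,F,T); (F,T,T)} — 3.
  y1=T, y4=F: remaining (y2,y3,y5) ∈ {(F,F,F); (F,F,T); (F,T,T)} — 3.
  y1=F, y4=T: a clause becomes empty — 0.
  y1=F, y4=F: remaining (y2,y3,y5) ∈ {(T,F,F); (T,F,T); (T,T,T)} — 3.
Total: 3 + 3 + 0 + 3 = 9.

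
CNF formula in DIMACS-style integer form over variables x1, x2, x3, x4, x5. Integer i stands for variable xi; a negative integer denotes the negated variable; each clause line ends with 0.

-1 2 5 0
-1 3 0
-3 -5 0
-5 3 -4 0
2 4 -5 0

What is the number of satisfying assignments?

11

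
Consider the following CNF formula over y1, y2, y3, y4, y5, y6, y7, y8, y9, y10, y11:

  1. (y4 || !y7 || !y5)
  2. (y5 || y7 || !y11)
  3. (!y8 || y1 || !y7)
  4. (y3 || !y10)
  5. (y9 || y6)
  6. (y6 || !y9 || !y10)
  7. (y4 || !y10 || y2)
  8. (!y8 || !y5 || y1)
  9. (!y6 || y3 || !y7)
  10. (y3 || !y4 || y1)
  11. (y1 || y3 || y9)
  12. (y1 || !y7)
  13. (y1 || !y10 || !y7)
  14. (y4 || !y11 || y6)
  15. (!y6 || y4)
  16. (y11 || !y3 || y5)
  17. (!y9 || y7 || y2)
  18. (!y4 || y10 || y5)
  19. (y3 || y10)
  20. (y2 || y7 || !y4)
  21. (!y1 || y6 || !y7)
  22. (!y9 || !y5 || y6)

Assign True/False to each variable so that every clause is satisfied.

y1=True  y2=True  y3=True  y4=True  y5=True  y6=True  y7=True  y8=True  y9=True  y10=True  y11=False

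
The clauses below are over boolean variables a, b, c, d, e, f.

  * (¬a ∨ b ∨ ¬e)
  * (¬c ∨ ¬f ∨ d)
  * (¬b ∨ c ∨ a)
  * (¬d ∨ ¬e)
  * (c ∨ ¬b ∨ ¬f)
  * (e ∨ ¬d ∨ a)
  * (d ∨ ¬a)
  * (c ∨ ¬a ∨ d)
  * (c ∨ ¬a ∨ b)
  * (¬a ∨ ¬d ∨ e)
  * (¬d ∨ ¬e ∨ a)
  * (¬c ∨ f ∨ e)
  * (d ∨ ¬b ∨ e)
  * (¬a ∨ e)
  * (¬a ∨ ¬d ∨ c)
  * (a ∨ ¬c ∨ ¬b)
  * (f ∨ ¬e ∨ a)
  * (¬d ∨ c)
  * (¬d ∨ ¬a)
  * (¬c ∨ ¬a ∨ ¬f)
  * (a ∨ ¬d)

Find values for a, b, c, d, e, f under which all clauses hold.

Branch on a: take a = False.
  then d is forced to False.
Try b = False.
Try c = False.
For the remaining variables, e = False, f = False works.

a = False, b = False, c = False, d = False, e = False, f = False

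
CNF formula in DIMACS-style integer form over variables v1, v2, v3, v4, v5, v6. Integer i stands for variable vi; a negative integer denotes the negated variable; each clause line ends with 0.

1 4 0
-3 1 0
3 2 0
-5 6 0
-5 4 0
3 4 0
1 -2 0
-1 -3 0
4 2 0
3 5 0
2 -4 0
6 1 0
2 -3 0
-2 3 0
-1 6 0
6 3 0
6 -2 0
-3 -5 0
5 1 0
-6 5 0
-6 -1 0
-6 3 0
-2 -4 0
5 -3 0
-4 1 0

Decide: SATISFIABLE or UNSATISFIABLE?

UNSATISFIABLE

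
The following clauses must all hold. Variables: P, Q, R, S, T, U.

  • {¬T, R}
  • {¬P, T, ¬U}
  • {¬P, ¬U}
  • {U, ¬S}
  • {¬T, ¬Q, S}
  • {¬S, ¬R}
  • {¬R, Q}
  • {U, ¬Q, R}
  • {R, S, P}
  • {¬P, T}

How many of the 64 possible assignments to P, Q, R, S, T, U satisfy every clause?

4

Satisfying assignments:
  P=F Q=F R=F S=T T=F U=T
  P=F Q=T R=F S=T T=F U=T
  P=F Q=T R=T S=F T=F U=F
  P=F Q=T R=T S=F T=F U=T
Count: 4.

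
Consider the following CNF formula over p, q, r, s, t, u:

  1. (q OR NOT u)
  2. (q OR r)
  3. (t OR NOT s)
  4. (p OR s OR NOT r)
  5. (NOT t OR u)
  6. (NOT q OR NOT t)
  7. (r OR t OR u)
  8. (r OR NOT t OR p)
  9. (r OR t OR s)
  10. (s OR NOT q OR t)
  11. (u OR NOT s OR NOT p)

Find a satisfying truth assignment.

p = 1, q = 0, r = 1, s = 0, t = 0, u = 0

Check each clause:
  1. (NOT u OR q) — NOT u is true.
  2. (r OR q) — r is true.
  3. (NOT s OR t) — NOT s is true.
  4. (p OR s OR NOT r) — p is true.
  5. (NOT t OR u) — NOT t is true.
  6. (NOT t OR NOT q) — NOT t is true.
  7. (u OR t OR r) — r is true.
  8. (p OR NOT t OR r) — r is true.
  9. (s OR r OR t) — r is true.
  10. (s OR t OR NOT q) — NOT q is true.
  11. (u OR NOT p OR NOT s) — NOT s is true.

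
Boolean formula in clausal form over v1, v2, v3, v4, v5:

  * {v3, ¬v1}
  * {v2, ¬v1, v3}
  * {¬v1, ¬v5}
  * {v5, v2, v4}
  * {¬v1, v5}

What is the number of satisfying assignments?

14

Split on v1, then v5.
  v1=T, v5=T: a clause becomes empty — 0.
  v1=T, v5=F: a clause becomes empty — 0.
  v1=F, v5=T: v2, v3, v4 free → 2^3 = 8.
  v1=F, v5=F: v3 free; 3 ways for (v2,v4) × 2^1 = 6.
Total: 0 + 0 + 8 + 6 = 14.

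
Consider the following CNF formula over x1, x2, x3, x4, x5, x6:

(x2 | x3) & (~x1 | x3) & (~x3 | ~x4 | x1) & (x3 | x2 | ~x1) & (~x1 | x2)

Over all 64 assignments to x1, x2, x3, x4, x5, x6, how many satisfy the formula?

24

Case analysis on x1 and x3:
  x1=1, x3=1: forces x2=1; x4, x5, x6 free → 2^3 = 8.
  x1=1, x3=0: a clause becomes empty — 0.
  x1=0, x3=1: forces x4=0; x2, x5, x6 free → 2^3 = 8.
  x1=0, x3=0: forces x2=1; x4, x5, x6 free → 2^3 = 8.
Total: 8 + 0 + 8 + 8 = 24.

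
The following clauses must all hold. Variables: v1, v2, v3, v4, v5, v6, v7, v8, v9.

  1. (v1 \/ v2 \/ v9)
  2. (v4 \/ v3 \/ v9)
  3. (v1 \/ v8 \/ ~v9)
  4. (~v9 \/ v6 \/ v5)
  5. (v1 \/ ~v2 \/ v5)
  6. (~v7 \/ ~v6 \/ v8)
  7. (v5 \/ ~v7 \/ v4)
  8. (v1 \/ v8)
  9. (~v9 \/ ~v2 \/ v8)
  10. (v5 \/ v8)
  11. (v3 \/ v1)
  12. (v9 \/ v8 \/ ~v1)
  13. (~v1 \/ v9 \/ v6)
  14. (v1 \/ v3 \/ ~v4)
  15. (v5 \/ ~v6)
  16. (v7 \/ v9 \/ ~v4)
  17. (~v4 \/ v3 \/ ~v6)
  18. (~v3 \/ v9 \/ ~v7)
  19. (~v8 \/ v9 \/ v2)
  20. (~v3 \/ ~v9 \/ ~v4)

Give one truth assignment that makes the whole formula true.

v1=T, v2=F, v3=T, v4=F, v5=T, v6=F, v7=F, v8=F, v9=T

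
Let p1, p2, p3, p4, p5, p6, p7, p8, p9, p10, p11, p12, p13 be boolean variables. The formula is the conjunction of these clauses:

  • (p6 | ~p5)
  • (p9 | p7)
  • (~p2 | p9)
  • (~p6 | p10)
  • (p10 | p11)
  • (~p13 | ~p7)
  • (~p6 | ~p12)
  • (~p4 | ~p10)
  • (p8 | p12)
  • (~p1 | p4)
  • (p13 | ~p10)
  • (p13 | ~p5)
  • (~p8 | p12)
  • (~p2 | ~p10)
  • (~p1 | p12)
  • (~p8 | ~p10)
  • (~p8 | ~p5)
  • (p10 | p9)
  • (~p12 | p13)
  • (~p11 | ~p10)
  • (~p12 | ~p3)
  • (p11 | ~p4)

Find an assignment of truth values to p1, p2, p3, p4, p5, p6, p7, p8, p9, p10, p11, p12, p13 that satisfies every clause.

p1=0  p2=0  p3=0  p4=1  p5=0  p6=0  p7=0  p8=0  p9=1  p10=0  p11=1  p12=1  p13=1

p1 occurs only negated in the remaining clauses — set p1 = False.
Pure literal: p2 appears only negated; assign p2 = False.
Branch on p3: take p3 = False.
Try p4 = True.
  then p10 is forced to False.
  then p6 is forced to False.
  then p5 is forced to False.
  then p11 is forced to True.
  then p9 is forced to True.
Branch on p7: take p7 = False.
The remaining clauses are satisfied by p8 = False, p12 = True, p13 = True.
Check each clause:
  1. (~p5 | p6) — ~p5 is true.
  2. (p9 | p7) — p9 is true.
  3. (~p2 | p9) — p9 is true.
  4. (~p6 | p10) — ~p6 is true.
  5. (p11 | p10) — p11 is true.
  6. (~p13 | ~p7) — ~p7 is true.
  7. (~p6 | ~p12) — ~p6 is true.
  8. (~p4 | ~p10) — ~p10 is true.
  9. (p8 | p12) — p12 is true.
  10. (~p1 | p4) — p4 is true.
  11. (~p10 | p13) — p13 is true.
  12. (~p5 | p13) — ~p5 is true.
  13. (p12 | ~p8) — ~p8 is true.
  14. (~p10 | ~p2) — ~p2 is true.
  15. (p12 | ~p1) — p12 is true.
  16. (~p10 | ~p8) — ~p8 is true.
  17. (~p8 | ~p5) — ~p8 is true.
  18. (p10 | p9) — p9 is true.
  19. (~p12 | p13) — p13 is true.
  20. (~p10 | ~p11) — ~p10 is true.
  21. (~p12 | ~p3) — ~p3 is true.
  22. (~p4 | p11) — p11 is true.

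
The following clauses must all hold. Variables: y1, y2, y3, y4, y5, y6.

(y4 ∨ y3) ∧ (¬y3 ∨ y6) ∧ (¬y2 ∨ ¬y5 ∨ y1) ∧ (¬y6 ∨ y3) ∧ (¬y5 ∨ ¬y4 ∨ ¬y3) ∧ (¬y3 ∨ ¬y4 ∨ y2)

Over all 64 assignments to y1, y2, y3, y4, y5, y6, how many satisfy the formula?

Split on y3, then y4.
  y3=1, y4=1: remaining (y1,y2,y5,y6) ∈ {(0,1,0,1); (1,1,0,1)} — 2.
  y3=1, y4=0: 7 of the 16 assignments to (y1,y2,y5,y6) work.
  y3=0, y4=1: 7 of the 16 assignments to (y1,y2,y5,y6) work.
  y3=0, y4=0: a clause becomes empty — 0.
Total: 2 + 7 + 7 + 0 = 16.

16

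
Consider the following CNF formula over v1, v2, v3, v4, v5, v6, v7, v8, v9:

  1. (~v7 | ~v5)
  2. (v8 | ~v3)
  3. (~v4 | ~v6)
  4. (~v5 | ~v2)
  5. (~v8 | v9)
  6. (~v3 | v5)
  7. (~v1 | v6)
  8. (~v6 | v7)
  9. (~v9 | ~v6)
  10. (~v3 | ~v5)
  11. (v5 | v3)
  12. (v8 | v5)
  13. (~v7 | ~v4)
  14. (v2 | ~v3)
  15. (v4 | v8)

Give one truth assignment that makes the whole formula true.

v1=False, v2=False, v3=False, v4=True, v5=True, v6=False, v7=False, v8=True, v9=True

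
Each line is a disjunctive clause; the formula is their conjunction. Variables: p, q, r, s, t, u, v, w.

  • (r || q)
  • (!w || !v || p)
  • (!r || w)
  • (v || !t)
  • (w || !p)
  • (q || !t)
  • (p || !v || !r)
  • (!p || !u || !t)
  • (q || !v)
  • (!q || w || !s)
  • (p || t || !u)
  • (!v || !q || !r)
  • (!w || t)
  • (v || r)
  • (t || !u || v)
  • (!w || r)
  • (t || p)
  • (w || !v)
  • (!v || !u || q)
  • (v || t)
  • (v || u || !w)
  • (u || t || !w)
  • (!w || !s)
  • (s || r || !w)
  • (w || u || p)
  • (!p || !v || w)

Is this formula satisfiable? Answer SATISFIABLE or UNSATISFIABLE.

UNSATISFIABLE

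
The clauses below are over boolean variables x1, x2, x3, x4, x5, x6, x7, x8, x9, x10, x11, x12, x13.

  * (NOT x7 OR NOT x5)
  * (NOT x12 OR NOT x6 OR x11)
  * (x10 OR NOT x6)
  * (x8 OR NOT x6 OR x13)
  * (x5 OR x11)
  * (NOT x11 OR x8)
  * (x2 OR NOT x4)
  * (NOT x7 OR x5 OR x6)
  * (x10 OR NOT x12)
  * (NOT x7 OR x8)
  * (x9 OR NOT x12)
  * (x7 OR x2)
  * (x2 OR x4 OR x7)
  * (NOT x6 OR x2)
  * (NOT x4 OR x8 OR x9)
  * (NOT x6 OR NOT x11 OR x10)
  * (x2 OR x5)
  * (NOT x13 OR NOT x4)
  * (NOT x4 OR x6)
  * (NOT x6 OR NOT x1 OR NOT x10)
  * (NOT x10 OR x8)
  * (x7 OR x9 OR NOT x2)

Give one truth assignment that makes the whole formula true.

x1=F, x2=T, x3=F, x4=T, x5=T, x6=T, x7=F, x8=T, x9=T, x10=T, x11=T, x12=T, x13=F

x1 occurs only negated in the remaining clauses — set x1 = False.
Pure literal: x8 appears only positively; assign x8 = True.
Branch on x2: take x2 = True.
Set x4 = True and propagate.
  then x13 is forced to False.
  then x6 is forced to True.
  then x10 is forced to True.
The remaining clauses are satisfied by x3 = False, x5 = True, x7 = False, x9 = True, x11 = True, x12 = True.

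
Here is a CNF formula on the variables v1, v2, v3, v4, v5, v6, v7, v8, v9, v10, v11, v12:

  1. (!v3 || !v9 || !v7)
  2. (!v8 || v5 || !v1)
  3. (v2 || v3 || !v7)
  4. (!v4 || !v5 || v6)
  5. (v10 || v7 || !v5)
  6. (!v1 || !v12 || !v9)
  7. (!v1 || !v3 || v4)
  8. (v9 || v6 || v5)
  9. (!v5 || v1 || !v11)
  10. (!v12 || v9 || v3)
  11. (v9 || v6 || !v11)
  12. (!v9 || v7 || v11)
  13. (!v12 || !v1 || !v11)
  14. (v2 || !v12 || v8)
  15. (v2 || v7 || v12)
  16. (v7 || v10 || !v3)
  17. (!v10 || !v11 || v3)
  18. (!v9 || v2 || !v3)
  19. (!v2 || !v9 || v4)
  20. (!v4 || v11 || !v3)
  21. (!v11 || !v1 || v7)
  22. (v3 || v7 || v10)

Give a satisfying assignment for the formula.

v1=0  v2=0  v3=1  v4=0  v5=0  v6=1  v7=1  v8=1  v9=0  v10=1  v11=0  v12=1

Check each clause:
  1. (!v9 || !v7 || !v3) — !v9 is true.
  2. (v5 || !v1 || !v8) — !v1 is true.
  3. (v2 || v3 || !v7) — v3 is true.
  4. (v6 || !v4 || !v5) — !v5 is true.
  5. (v7 || !v5 || v10) — v10 is true.
  6. (!v1 || !v9 || !v12) — !v1 is true.
  7. (!v1 || v4 || !v3) — !v1 is true.
  8. (v5 || v6 || v9) — v6 is true.
  9. (!v5 || v1 || !v11) — !v5 is true.
  10. (v3 || !v12 || v9) — v3 is true.
  11. (!v11 || v9 || v6) — !v11 is true.
  12. (v11 || !v9 || v7) — v7 is true.
  13. (!v1 || !v12 || !v11) — !v11 is true.
  14. (!v12 || v8 || v2) — v8 is true.
  15. (v2 || v7 || v12) — v12 is true.
  16. (!v3 || v10 || v7) — v10 is true.
  17. (!v10 || !v11 || v3) — v3 is true.
  18. (!v3 || v2 || !v9) — !v9 is true.
  19. (!v2 || !v9 || v4) — !v2 is true.
  20. (v11 || !v3 || !v4) — !v4 is true.
  21. (v7 || !v1 || !v11) — !v11 is true.
  22. (v7 || v10 || v3) — v10 is true.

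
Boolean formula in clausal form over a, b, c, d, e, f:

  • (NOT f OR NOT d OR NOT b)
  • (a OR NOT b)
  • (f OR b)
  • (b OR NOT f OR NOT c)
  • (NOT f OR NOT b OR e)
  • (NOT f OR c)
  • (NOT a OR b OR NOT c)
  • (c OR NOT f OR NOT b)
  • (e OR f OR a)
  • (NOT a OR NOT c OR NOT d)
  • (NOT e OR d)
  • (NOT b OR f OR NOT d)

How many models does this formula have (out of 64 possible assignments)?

2

Satisfying assignments:
  a=1 b=1 c=0 d=0 e=0 f=0
  a=1 b=1 c=1 d=0 e=0 f=0
That's 2 in total.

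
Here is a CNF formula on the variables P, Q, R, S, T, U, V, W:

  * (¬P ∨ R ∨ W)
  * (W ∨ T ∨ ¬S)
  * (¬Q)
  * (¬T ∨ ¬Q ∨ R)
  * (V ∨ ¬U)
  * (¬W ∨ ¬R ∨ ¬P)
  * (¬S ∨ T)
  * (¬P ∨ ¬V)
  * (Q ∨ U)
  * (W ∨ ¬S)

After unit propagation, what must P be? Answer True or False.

False

Unit clause (¬Q) sets Q = False.
(Q ∨ U): since Q = False, the clause reduces to (U). U = True.
(¬U ∨ V): since U = True, the clause reduces to (V). V = True.
In (¬V ∨ ¬P), ¬V is now false; ¬P must hold, so P = False.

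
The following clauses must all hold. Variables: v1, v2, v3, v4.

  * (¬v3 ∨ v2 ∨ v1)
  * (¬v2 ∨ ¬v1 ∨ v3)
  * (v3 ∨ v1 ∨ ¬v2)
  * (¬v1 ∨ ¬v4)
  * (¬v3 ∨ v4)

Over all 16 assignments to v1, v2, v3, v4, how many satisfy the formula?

4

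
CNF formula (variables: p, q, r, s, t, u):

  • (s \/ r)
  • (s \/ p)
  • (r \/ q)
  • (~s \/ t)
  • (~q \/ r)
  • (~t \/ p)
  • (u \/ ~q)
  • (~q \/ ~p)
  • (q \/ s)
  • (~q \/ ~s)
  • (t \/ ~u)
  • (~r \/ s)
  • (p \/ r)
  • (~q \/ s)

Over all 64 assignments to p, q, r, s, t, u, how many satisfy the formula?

The models are:
  p=1 q=0 r=1 s=1 t=1 u=0
  p=1 q=0 r=1 s=1 t=1 u=1
Count: 2.

2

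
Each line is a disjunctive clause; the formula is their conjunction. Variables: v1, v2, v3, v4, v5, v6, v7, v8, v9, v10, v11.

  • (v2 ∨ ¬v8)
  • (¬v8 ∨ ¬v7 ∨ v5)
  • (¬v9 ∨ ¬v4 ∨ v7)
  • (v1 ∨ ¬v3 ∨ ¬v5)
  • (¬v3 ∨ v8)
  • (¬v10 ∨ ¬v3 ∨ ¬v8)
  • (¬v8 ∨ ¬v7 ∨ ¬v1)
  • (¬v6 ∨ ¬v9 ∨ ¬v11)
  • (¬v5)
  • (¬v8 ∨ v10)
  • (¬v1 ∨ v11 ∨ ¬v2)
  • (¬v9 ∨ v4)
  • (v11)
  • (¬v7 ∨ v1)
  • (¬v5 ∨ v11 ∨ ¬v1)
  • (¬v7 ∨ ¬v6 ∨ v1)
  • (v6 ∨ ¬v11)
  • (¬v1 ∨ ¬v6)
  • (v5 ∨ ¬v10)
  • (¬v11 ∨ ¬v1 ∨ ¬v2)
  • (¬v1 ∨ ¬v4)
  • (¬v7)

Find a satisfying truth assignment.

(¬v5) is a unit clause, so v5 = False.
(v11) is a unit clause, so v11 = True.
The clause (v6) is unit: v6 must be True.
Unit propagation: (¬v9) forces v9 = False.
Unit propagation: (¬v1) forces v1 = False.
The clause (¬v7) is unit: v7 must be False.
Unit propagation: (¬v10) forces v10 = False.
(¬v8) is a unit clause, so v8 = False.
Unit propagation: (¬v3) forces v3 = False.
v2, v4 are now unconstrained; take v2 = True, v4 = True.
Every clause has at least one true literal under this assignment.

v1=False, v2=True, v3=False, v4=True, v5=False, v6=True, v7=False, v8=False, v9=False, v10=False, v11=True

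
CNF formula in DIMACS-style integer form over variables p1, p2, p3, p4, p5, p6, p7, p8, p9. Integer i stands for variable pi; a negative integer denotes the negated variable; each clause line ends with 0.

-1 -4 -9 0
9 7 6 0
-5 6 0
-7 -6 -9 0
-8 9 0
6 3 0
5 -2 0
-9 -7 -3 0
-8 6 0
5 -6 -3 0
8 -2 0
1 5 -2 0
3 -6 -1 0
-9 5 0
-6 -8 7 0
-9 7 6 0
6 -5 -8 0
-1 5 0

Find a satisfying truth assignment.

p1=0  p2=0  p3=0  p4=1  p5=0  p6=1  p7=0  p8=0  p9=0

p2 occurs only negated in the remaining clauses — set p2 = False.
Try p1 = False.
Branch on p3: take p3 = False.
  then p6 is forced to True.
The remaining clauses are satisfied by p4 = True, p5 = False, p7 = False, p8 = False, p9 = False.
Every clause has at least one true literal under this assignment.
Check each clause:
  1. (~p9 | ~p4 | ~p1) — ~p1 is true.
  2. (p7 | p6 | p9) — p6 is true.
  3. (p6 | ~p5) — ~p5 is true.
  4. (~p9 | ~p6 | ~p7) — ~p7 is true.
  5. (p9 | ~p8) — ~p8 is true.
  6. (p3 | p6) — p6 is true.
  7. (~p2 | p5) — ~p2 is true.
  8. (~p7 | ~p3 | ~p9) — ~p7 is true.
  9. (~p8 | p6) — ~p8 is true.
  10. (~p6 | ~p3 | p5) — ~p3 is true.
  11. (p8 | ~p2) — ~p2 is true.
  12. (p1 | p5 | ~p2) — ~p2 is true.
  13. (p3 | ~p6 | ~p1) — ~p1 is true.
  14. (p5 | ~p9) — ~p9 is true.
  15. (~p8 | ~p6 | p7) — ~p8 is true.
  16. (p6 | ~p9 | p7) — ~p9 is true.
  17. (~p8 | p6 | ~p5) — ~p8 is true.
  18. (p5 | ~p1) — ~p1 is true.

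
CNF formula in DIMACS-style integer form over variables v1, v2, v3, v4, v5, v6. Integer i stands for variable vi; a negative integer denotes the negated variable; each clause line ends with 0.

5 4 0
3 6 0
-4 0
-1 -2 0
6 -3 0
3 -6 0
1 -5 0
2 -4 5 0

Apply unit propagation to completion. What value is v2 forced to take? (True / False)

False

(!v4) stands alone — v4 = False.
In (v4 || v5), v4 is now false; v5 must hold, so v5 = True.
From (!v5 || v1) and v5 = True: v1 = True.
(!v1 || !v2): since v1 = True, the clause reduces to (!v2). v2 = False.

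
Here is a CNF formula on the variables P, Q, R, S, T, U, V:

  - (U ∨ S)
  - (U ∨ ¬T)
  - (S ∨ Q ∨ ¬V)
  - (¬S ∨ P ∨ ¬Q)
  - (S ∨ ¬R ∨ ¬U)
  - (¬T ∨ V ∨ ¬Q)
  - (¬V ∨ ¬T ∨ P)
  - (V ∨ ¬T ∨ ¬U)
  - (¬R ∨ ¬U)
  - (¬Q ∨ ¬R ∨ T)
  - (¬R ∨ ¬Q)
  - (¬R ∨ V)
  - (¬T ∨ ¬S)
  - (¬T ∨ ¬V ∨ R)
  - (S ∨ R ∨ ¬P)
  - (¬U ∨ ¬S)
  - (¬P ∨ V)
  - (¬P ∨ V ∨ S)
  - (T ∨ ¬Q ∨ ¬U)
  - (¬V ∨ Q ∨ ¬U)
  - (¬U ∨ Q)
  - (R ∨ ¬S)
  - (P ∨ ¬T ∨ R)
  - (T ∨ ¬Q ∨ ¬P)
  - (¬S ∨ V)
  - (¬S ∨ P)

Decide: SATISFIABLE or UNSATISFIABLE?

SATISFIABLE

Try P = True.
  then V is forced to True.
Set Q = False and propagate.
  then S is forced to True.
  then T is forced to False.
  then U is forced to False.
  then R is forced to True.
So P=True  Q=False  R=True  S=True  T=False  U=False  V=True is a satisfying assignment.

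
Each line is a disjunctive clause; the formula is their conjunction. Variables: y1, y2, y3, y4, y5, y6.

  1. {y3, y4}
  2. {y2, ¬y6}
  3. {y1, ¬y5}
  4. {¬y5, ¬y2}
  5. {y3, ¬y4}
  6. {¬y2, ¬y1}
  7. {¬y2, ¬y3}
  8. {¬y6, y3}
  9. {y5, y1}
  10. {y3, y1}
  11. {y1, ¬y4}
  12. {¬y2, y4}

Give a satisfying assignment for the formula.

y1 = T, y2 = F, y3 = T, y4 = F, y5 = T, y6 = F

Pure literal: y6 appears only negated; assign y6 = False.
Try y1 = True.
  then y2 is forced to False.
Try y3 = True.
y4, y5 are now unconstrained; take y4 = False, y5 = True.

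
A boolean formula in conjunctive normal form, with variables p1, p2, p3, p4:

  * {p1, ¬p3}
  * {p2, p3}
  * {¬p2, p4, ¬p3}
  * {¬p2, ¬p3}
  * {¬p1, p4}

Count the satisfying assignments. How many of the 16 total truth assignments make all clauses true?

4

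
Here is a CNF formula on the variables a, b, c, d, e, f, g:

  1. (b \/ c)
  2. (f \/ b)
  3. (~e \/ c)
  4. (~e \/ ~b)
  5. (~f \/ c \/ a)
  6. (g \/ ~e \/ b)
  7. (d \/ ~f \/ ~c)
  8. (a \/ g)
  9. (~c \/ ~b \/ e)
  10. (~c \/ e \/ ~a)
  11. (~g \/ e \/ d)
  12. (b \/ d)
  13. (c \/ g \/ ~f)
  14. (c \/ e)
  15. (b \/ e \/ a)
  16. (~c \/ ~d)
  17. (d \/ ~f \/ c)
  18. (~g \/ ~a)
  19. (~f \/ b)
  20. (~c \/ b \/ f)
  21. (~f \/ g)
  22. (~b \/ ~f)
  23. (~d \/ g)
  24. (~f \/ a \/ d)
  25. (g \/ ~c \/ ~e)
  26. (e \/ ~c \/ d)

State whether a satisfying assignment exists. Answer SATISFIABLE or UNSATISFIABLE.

UNSATISFIABLE

c = True:
  propagation gives d=False, f=False, b=True, e=False; an empty clause results — contradiction.
c = False:
  propagation gives b=True, e=False; an empty clause results — contradiction.
Every branch closes, so no satisfying assignment exists.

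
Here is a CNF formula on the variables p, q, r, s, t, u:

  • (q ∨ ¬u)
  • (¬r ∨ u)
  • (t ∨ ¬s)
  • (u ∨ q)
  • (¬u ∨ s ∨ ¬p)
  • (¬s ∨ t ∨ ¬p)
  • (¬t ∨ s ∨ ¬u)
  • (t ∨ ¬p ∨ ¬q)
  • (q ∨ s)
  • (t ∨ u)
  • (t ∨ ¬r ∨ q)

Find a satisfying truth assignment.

p = True, q = True, r = False, s = True, t = True, u = True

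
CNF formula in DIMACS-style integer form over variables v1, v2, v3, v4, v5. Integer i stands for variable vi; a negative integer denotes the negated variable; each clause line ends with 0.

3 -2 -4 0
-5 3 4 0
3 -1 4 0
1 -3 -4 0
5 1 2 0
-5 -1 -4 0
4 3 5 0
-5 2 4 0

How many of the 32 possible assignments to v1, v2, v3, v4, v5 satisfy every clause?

Case analysis on v4 and v3:
  v4=T, v3=T: remaining (v1,v2,v5) ∈ {(T,F,F); (T,T,F)} — 2.
  v4=T, v3=F: remaining (v1,v2,v5) ∈ {(F,F,T); (T,F,F)} — 2.
  v4=F, v3=T: 5 of the 8 assignments to (v1,v2,v5) work.
  v4=F, v3=F: a clause becomes empty — 0.
Total: 2 + 2 + 5 + 0 = 9.

9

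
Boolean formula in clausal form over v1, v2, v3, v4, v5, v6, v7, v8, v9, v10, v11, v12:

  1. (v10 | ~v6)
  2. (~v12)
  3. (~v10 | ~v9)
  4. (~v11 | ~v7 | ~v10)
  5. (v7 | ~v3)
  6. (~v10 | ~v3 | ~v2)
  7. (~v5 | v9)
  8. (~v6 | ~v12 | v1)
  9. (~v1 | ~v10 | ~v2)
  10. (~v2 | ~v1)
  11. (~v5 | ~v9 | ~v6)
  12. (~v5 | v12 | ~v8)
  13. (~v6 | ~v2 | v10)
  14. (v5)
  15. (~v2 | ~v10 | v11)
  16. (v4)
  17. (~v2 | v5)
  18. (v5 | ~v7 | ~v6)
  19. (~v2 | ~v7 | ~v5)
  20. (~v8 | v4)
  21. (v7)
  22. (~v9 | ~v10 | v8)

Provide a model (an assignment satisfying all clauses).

The clause (~v12) is unit: v12 must be False.
The clause (v5) is unit: v5 must be True.
(v9) is a unit clause, so v9 = True.
The clause (~v10) is unit: v10 must be False.
The clause (~v6) is unit: v6 must be False.
The clause (~v8) is unit: v8 must be False.
Unit propagation: (v4) forces v4 = True.
The clause (v7) is unit: v7 must be True.
Unit propagation: (~v2) forces v2 = False.
v1, v3, v11 are now unconstrained; take v1 = False, v3 = True, v11 = True.
Every clause has at least one true literal under this assignment.

v1 = False, v2 = False, v3 = True, v4 = True, v5 = True, v6 = False, v7 = True, v8 = False, v9 = True, v10 = False, v11 = True, v12 = False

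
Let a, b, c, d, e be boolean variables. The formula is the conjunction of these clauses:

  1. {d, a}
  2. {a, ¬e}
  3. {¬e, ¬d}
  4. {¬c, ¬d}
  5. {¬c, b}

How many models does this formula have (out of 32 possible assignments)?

Case analysis on d and a:
  d=T, a=T: remaining (b,c,e) ∈ {(F,F,F); (T,F,F)} — 2.
  d=T, a=F: remaining (b,c,e) ∈ {(F,F,F); (T,F,F)} — 2.
  d=F, a=T: e free; 3 ways for (b,c) × 2^1 = 6.
  d=F, a=F: a clause becomes empty — 0.
Total: 2 + 2 + 6 + 0 = 10.

10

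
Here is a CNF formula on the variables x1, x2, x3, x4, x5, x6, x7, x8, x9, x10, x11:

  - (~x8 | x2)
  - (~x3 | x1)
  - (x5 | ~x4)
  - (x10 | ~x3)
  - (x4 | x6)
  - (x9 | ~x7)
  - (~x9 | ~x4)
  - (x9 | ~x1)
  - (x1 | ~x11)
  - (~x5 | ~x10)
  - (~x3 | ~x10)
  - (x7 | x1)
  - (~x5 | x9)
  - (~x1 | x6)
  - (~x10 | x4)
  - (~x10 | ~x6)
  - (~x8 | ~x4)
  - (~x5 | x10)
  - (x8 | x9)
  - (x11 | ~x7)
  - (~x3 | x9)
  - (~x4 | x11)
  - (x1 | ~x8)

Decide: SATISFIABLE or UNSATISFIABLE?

x2 occurs only positively in the remaining clauses — set x2 = True.
Pure literal: x3 appears only negated; assign x3 = False.
Try x1 = True.
  then x9 is forced to True.
  then x4 is forced to False.
  then x6 is forced to True.
  then x10 is forced to False.
  then x5 is forced to False.
Set x7 = False and propagate.
x8, x11 are now unconstrained; take x8 = False, x11 = True.
So x1 = T, x2 = T, x3 = F, x4 = F, x5 = F, x6 = T, x7 = F, x8 = F, x9 = T, x10 = F, x11 = T is a satisfying assignment.

SATISFIABLE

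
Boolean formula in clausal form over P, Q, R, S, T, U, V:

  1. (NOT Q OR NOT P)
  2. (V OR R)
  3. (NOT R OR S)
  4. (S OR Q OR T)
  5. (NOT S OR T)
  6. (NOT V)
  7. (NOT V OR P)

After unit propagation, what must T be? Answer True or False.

Unit clause (NOT V) sets V = False.
(R OR V): since V = False, the clause reduces to (R). R = True.
In (S OR NOT R), NOT R is now false; S must hold, so S = True.
In (NOT S OR T), NOT S is now false; T must hold, so T = True.

True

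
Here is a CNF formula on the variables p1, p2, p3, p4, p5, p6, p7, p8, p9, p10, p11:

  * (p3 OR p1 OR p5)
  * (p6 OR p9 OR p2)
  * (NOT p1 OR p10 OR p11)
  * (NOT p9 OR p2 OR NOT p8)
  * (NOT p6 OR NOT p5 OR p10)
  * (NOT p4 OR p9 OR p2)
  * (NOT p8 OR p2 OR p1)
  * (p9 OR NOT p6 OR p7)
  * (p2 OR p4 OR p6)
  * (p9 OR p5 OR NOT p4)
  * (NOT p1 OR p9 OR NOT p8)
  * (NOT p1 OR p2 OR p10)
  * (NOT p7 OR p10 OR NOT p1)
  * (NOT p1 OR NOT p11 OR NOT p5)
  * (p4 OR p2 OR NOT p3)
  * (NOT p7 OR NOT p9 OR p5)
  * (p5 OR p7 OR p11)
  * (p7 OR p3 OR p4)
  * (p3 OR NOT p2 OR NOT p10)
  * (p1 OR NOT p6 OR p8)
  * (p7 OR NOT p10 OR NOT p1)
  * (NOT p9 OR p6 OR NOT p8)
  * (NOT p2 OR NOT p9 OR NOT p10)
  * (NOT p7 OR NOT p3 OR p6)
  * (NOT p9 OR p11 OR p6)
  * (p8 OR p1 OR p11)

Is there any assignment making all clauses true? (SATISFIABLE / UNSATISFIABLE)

SATISFIABLE

Try p1 = False.
Branch on p2: take p2 = True.
For the remaining variables, p3 = True, p4 = True, p5 = True, p6 = False, p7 = False, p8 = True, p9 = False, p10 = True, p11 = False works.
Every clause has at least one true literal under this assignment.
So p1=False, p2=True, p3=True, p4=True, p5=True, p6=False, p7=False, p8=True, p9=False, p10=True, p11=False is a satisfying assignment.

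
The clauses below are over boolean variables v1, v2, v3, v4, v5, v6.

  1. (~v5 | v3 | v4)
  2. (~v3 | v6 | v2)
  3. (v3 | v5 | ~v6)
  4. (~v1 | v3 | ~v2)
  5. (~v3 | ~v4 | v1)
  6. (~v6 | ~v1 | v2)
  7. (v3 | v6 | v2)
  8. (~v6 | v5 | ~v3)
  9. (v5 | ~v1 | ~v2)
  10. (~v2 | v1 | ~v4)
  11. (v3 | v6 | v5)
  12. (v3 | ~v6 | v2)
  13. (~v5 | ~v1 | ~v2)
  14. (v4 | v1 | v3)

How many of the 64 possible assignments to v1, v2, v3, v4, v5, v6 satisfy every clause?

4

The models are:
  v1=0 v2=0 v3=1 v4=0 v5=1 v6=1
  v1=0 v2=1 v3=1 v4=0 v5=0 v6=0
  v1=0 v2=1 v3=1 v4=0 v5=1 v6=0
  v1=0 v2=1 v3=1 v4=0 v5=1 v6=1
Count: 4.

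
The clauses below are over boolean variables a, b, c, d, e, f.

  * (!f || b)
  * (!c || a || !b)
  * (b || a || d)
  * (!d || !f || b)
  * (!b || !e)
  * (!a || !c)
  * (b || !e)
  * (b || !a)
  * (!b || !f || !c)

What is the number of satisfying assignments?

Split on b, then a.
  b=1, a=1: remaining (c,d,e,f) ∈ {(0,0,0,0); (0,0,0,1); (0,1,0,0); (0,1,0,1)} — 4.
  b=1, a=0: remaining (c,d,e,f) ∈ {(0,0,0,0); (0,0,0,1); (0,1,0,0); (0,1,0,1)} — 4.
  b=0, a=1: a clause becomes empty — 0.
  b=0, a=0: remaining (c,d,e,f) ∈ {(0,1,0,0); (1,1,0,0)} — 2.
Total: 4 + 4 + 0 + 2 = 10.

10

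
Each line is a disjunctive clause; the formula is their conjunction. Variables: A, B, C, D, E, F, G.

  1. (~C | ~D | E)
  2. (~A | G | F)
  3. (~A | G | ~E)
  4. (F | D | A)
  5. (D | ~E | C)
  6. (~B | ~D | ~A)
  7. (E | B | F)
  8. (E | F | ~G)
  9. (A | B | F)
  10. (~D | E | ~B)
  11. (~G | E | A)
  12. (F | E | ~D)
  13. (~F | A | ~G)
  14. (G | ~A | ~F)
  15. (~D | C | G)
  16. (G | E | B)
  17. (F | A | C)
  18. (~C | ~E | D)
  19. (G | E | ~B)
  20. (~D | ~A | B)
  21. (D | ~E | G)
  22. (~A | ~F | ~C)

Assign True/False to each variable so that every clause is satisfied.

A=False, B=False, C=True, D=True, E=True, F=True, G=False

Try A = False.
Set B = False and propagate.
  then F is forced to True.
  then G is forced to False.
  then E is forced to True.
  then D is forced to True.
  then C is forced to True.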